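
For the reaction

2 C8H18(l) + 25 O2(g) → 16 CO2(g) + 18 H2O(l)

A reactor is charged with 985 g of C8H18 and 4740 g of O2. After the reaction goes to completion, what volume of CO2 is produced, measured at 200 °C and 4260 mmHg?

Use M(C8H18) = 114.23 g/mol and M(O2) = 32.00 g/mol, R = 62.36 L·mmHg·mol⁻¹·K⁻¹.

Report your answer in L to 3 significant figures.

478 L

n(C8H18) = 985 / 114.23 = 8.623 mol
n(O2) = 4740 / 32.00 = 148.1 mol
For 8.623 mol C8H18, stoichiometry requires (25/2) × 8.623 = 107.8 mol O2; 148.1 mol is available, so C8H18 is limiting.
n(CO2) = (16/2) × 8.623 = 68.98 mol
V(CO2) = nRT/P = 68.98 × 62.36 × 473.15 / 4260 = 477.8 L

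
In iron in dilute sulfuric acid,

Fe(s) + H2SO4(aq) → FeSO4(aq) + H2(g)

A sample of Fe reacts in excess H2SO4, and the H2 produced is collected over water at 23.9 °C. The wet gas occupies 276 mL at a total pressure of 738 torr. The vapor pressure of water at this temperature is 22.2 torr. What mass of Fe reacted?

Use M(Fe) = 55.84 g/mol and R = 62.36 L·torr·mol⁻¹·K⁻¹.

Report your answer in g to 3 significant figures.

0.596 g

P(H2) = 738 − 22.2 = 715.8 torr
n(H2) = PV/RT = (715.8 × 0.2760) / (62.36 × 297.05) = 0.01067 mol
n(Fe) = (1/1) × 0.01067 = 0.01067 mol
m(Fe) = 0.01067 × 55.84 = 0.5958 g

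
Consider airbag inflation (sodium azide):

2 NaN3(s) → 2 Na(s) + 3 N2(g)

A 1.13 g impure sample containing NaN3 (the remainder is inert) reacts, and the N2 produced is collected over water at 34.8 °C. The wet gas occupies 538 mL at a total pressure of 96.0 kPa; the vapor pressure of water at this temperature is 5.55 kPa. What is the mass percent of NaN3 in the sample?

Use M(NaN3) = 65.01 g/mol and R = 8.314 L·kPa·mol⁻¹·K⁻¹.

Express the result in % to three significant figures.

72.9 %

P(N2) = 96.0 − 5.55 = 90.45 kPa
n(N2) = PV/RT = (90.45 × 0.5380) / (8.314 × 307.95) = 0.01901 mol
n(NaN3) = (2/3) × 0.01901 = 0.01267 mol
m(NaN3) = 0.01267 × 65.01 = 0.8237 g
%NaN3 = 0.8237 / 1.13 × 100 = 72.89%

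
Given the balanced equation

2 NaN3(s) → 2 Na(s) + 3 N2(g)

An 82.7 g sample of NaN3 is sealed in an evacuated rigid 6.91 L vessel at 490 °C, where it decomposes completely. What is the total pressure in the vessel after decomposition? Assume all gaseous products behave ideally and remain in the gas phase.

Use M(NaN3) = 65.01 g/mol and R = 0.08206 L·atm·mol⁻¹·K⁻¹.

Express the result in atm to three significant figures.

17.3 atm

n(NaN3) = 82.7 / 65.01 = 1.272 mol
n(gas produced) = (3/2) × 1.272 = 1.908 mol
P = nRT/V = 1.908 × 0.08206 × 763.15 / 6.91 = 17.29 atm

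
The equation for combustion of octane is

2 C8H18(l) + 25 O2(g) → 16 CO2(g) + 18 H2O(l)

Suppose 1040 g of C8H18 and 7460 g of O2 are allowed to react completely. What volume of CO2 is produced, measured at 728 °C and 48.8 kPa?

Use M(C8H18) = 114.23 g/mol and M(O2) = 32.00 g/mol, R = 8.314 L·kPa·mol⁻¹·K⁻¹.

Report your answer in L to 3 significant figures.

12400 L

n(C8H18) = 1040 / 114.23 = 9.104 mol
n(O2) = 7460 / 32.00 = 233.1 mol
For 9.104 mol C8H18, stoichiometry requires (25/2) × 9.104 = 113.8 mol O2; 233.1 mol is available, so C8H18 is limiting.
n(CO2) = (16/2) × 9.104 = 72.83 mol
V(CO2) = nRT/P = 72.83 × 8.314 × 1001.15 / 48.8 = 12420 L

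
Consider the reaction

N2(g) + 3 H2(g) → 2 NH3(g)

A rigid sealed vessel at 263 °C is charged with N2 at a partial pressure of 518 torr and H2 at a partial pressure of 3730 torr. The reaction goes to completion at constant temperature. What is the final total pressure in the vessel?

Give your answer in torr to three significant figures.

Because the vessel is rigid and T is held at 263 °C, work the stoichiometry in partial pressures (P_i = n_iRT/V).
P(H2) required for 518 torr of N2 = (3/1) × 518 = 1554 torr; available 3730 torr, so N2 is limiting.
P(H2) remaining = 3730 − (3/1) × 518 = 2176 torr
P(gaseous products) = (2)/1 × 518 = 1036 torr
P_total at 263 °C = 2176 + 1036 = 3212 torr

3210 torr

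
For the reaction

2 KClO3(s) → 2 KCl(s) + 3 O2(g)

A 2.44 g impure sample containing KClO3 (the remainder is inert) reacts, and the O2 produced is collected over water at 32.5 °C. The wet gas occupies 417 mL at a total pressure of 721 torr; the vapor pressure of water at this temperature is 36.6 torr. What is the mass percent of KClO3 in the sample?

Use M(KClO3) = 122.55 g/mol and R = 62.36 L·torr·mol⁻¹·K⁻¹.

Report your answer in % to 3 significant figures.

P(O2) = 721 − 36.6 = 684.4 torr
n(O2) = PV/RT = (684.4 × 0.4170) / (62.36 × 305.65) = 0.01497 mol
n(KClO3) = (2/3) × 0.01497 = 0.009980 mol
m(KClO3) = 0.009980 × 122.55 = 1.223 g
%KClO3 = 1.223 / 2.44 × 100 = 50.12%

50.1 %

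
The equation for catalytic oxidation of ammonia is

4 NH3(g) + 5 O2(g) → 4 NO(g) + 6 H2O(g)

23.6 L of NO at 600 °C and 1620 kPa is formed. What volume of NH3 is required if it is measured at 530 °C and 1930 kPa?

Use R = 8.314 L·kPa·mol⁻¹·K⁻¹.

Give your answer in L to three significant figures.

18.2 L

n(NO) = PV/RT = (1620 × 23.6) / (8.314 × 873.15) = 5.267 mol
n(NH3) = (4/4) × 5.267 = 5.267 mol
V = nRT/P = 5.267 × 8.314 × 803.15 / 1930 = 18.22 L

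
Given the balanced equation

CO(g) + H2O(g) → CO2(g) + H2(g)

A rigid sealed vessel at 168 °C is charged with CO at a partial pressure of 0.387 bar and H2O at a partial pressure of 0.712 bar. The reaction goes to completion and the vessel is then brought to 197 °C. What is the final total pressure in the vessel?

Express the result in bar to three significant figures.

1.17 bar

Because the vessel is rigid and T is held at 168 °C, work the stoichiometry in partial pressures (P_i = n_iRT/V).
P(H2O) required for 0.387 bar of CO = (1/1) × 0.387 = 0.3870 bar; available 0.712 bar, so CO is limiting.
P(H2O) remaining = 0.712 − (1/1) × 0.387 = 0.3250 bar
P(gaseous products) = (1+1)/1 × 0.387 = 0.7740 bar
P_total at 168 °C = 0.3250 + 0.7740 = 1.099 bar
Scaling to 197 °C: P = 1.099 × 470.15/441.15 = 1.171 bar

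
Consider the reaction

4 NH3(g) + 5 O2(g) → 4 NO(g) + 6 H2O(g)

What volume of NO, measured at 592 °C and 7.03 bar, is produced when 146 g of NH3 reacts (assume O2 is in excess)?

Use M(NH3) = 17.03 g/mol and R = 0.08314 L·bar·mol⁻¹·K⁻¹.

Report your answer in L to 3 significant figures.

n(NH3) = 146.0 / 17.03 = 8.573 mol
n(NO) = (4/4) × 8.573 = 8.573 mol
V = nRT/P = 8.573 × 0.08314 × 865.15 / 7.03 = 87.72 L

87.7 L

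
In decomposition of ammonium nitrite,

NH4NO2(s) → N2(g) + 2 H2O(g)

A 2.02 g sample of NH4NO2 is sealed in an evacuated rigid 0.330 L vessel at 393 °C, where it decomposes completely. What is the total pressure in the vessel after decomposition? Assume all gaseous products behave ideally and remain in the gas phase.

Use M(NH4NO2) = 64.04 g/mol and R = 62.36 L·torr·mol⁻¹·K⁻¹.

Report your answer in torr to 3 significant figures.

n(NH4NO2) = 2.02 / 64.04 = 0.03154 mol
n(gas produced) = (3/1) × 0.03154 = 0.09462 mol
P = nRT/V = 0.09462 × 62.36 × 666.15 / 0.330 = 11910 torr

11900 torr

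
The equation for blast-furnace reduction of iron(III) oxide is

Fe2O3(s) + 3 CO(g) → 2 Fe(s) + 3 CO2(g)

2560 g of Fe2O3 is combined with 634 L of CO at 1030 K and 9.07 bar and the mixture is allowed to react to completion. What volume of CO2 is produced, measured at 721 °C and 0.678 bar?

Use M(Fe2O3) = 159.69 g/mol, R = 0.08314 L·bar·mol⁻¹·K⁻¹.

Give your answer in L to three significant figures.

n(Fe2O3) = 2560 / 159.69 = 16.03 mol
n(CO) = PV/RT = (9.07 × 634) / (0.08314 × 1030) = 67.15 mol
For 16.03 mol Fe2O3, stoichiometry requires (3/1) × 16.03 = 48.09 mol CO; 67.15 mol is available, so Fe2O3 is limiting.
n(CO2) = (3/1) × 16.03 = 48.09 mol
V(CO2) = nRT/P = 48.09 × 0.08314 × 994.15 / 0.678 = 5863 L

5860 L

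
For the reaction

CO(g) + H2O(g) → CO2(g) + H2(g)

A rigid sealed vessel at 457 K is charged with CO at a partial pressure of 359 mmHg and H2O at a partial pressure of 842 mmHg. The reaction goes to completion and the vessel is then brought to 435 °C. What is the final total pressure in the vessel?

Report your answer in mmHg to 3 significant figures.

At constant V, partial pressures at 457 K are proportional to moles, so apply stoichiometry directly to pressures.
P(H2O) required for 359 mmHg of CO = (1/1) × 359 = 359.0 mmHg; available 842 mmHg, so CO is limiting.
P(H2O) remaining = 842 − (1/1) × 359 = 483.0 mmHg
P(gaseous products) = (1+1)/1 × 359 = 718.0 mmHg
P_total at 457 K = 483.0 + 718.0 = 1201 mmHg
Scaling to 435 °C: P = 1201 × 708.15/457 = 1861 mmHg

1860 mmHg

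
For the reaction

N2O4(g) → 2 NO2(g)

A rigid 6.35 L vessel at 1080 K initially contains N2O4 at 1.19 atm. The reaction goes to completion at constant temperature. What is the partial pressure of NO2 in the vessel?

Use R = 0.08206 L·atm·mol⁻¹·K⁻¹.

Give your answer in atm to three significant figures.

n(N2O4)₀ = PV/RT = (1.19 × 6.35) / (0.08206 × 1080) = 0.08526 mol
n(NO2) = (2/1) × 0.08526 = 0.1705 mol
P(NO2) = nRT/V = 0.1705 × 0.08206 × 1080 / 6.35 = 2.380 atm

2.38 atm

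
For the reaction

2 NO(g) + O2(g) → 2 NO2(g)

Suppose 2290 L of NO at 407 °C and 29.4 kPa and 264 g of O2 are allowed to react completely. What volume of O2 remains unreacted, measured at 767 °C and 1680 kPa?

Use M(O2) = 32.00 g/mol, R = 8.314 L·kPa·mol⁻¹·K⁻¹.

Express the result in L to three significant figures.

11.8 L

n(NO) = PV/RT = (29.4 × 2290) / (8.314 × 680.15) = 11.91 mol
n(O2) = 264 / 32.00 = 8.250 mol
For 11.91 mol NO, stoichiometry requires (1/2) × 11.91 = 5.955 mol O2; 8.250 mol is available, so NO is limiting.
n(O2) consumed = (1/2) × 11.91 = 5.955 mol; remaining = 8.250 − 5.955 = 2.295 mol
V(O2) = nRT/P = 2.295 × 8.314 × 1040.15 / 1680 = 11.81 L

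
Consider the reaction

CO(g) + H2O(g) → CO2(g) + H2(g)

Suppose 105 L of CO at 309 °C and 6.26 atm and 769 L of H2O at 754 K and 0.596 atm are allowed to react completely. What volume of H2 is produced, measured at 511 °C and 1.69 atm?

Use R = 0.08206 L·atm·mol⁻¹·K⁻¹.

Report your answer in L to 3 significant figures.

n(CO) = PV/RT = (6.26 × 105) / (0.08206 × 582.15) = 13.76 mol
n(H2O) = PV/RT = (0.596 × 769) / (0.08206 × 754) = 7.407 mol
For 13.76 mol CO, stoichiometry requires (1/1) × 13.76 = 13.76 mol H2O; 7.407 mol is available, so H2O is limiting.
n(H2) = (1/1) × 7.407 = 7.407 mol
V(H2) = nRT/P = 7.407 × 0.08206 × 784.15 / 1.69 = 282.0 L

282 L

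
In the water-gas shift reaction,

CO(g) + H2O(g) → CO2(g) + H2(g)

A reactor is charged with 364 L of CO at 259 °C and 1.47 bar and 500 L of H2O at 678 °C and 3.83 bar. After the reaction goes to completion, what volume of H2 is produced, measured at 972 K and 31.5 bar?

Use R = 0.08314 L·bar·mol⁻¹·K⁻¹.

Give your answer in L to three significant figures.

n(CO) = PV/RT = (1.47 × 364) / (0.08314 × 532.15) = 12.09 mol
n(H2O) = PV/RT = (3.83 × 500) / (0.08314 × 951.15) = 24.22 mol
For 12.09 mol CO, stoichiometry requires (1/1) × 12.09 = 12.09 mol H2O; 24.22 mol is available, so CO is limiting.
n(H2) = (1/1) × 12.09 = 12.09 mol
V(H2) = nRT/P = 12.09 × 0.08314 × 972 / 31.5 = 31.02 L

31.0 L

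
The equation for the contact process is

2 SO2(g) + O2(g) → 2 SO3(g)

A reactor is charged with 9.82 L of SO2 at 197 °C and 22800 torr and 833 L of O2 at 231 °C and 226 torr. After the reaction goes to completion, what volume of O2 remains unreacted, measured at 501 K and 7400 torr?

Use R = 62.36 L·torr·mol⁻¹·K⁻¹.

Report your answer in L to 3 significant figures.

9.16 L

n(SO2) = PV/RT = (22800 × 9.82) / (62.36 × 470.15) = 7.637 mol
n(O2) = PV/RT = (226 × 833) / (62.36 × 504.15) = 5.988 mol
For 7.637 mol SO2, stoichiometry requires (1/2) × 7.637 = 3.818 mol O2; 5.988 mol is available, so SO2 is limiting.
n(O2) consumed = (1/2) × 7.637 = 3.818 mol; remaining = 5.988 − 3.818 = 2.170 mol
V(O2) = nRT/P = 2.170 × 62.36 × 501 / 7400 = 9.162 L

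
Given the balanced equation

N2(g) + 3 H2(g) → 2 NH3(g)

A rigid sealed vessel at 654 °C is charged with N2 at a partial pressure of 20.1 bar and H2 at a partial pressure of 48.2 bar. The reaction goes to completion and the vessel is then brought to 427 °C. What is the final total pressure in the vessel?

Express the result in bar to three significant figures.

At constant V, partial pressures at 654 °C are proportional to moles, so apply stoichiometry directly to pressures.
P(H2) required for 20.1 bar of N2 = (3/1) × 20.1 = 60.30 bar; available 48.2 bar, so H2 is limiting.
P(N2) remaining = 20.1 − (1/3) × 48.2 = 4.033 bar
P(gaseous products) = (2)/3 × 48.2 = 32.13 bar
P_total at 654 °C = 4.033 + 32.13 = 36.16 bar
Scaling to 427 °C: P = 36.16 × 700.15/927.15 = 27.31 bar

27.3 bar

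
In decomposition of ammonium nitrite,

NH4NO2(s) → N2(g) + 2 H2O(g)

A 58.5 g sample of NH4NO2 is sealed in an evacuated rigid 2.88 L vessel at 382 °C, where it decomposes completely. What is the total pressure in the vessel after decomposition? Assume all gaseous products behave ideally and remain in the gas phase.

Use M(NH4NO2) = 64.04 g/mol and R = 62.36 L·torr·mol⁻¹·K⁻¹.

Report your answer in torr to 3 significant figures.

n(NH4NO2) = 58.5 / 64.04 = 0.9135 mol
n(gas produced) = (3/1) × 0.9135 = 2.740 mol
P = nRT/V = 2.740 × 62.36 × 655.15 / 2.88 = 38870 torr

38900 torr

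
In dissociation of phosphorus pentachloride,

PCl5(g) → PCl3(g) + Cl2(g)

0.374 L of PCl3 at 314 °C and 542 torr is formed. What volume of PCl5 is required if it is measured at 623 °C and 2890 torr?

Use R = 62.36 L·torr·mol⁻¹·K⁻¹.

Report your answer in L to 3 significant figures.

n(PCl3) = PV/RT = (542 × 0.374) / (62.36 × 587.15) = 0.005536 mol
n(PCl5) = (1/1) × 0.005536 = 0.005536 mol
V = nRT/P = 0.005536 × 62.36 × 896.15 / 2890 = 0.1070 L

0.107 L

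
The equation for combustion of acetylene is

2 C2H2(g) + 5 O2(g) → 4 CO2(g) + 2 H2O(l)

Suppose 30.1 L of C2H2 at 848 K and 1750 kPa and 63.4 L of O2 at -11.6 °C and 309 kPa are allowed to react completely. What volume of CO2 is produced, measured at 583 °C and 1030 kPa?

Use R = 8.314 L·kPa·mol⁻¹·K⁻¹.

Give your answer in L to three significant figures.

n(C2H2) = PV/RT = (1750 × 30.1) / (8.314 × 848) = 7.471 mol
n(O2) = PV/RT = (309 × 63.4) / (8.314 × 261.55) = 9.009 mol
For 7.471 mol C2H2, stoichiometry requires (5/2) × 7.471 = 18.68 mol O2; 9.009 mol is available, so O2 is limiting.
n(CO2) = (4/5) × 9.009 = 7.207 mol
V(CO2) = nRT/P = 7.207 × 8.314 × 856.15 / 1030 = 49.81 L

49.8 L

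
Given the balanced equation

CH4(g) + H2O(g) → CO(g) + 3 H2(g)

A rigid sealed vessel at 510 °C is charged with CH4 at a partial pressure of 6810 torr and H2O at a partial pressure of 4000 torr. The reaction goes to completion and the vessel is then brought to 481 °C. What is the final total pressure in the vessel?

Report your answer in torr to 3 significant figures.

With V and T fixed, P_i ∝ n_i, so the mole ratios apply directly to partial pressures at 510 °C.
P(H2O) required for 6810 torr of CH4 = (1/1) × 6810 = 6810 torr; available 4000 torr, so H2O is limiting.
P(CH4) remaining = 6810 − (1/1) × 4000 = 2810 torr
P(gaseous products) = (1+3)/1 × 4000 = 16000 torr
P_total at 510 °C = 2810 + 16000 = 18810 torr
Scaling to 481 °C: P = 18810 × 754.15/783.15 = 18110 torr

18100 torr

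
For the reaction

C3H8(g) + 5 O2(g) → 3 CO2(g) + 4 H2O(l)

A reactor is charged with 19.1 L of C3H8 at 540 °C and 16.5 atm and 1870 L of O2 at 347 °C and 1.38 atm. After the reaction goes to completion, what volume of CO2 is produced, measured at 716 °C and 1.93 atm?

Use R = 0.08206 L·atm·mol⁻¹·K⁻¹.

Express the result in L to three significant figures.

596 L

n(C3H8) = PV/RT = (16.5 × 19.1) / (0.08206 × 813.15) = 4.723 mol
n(O2) = PV/RT = (1.38 × 1870) / (0.08206 × 620.15) = 50.71 mol
For 4.723 mol C3H8, stoichiometry requires (5/1) × 4.723 = 23.61 mol O2; 50.71 mol is available, so C3H8 is limiting.
n(CO2) = (3/1) × 4.723 = 14.17 mol
V(CO2) = nRT/P = 14.17 × 0.08206 × 989.15 / 1.93 = 595.9 L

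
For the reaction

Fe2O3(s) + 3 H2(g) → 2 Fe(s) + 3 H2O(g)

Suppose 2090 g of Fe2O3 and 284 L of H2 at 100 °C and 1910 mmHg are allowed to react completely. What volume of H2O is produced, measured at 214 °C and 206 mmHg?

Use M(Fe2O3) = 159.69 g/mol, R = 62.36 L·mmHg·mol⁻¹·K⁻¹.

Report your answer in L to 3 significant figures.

3440 L

n(Fe2O3) = 2090 / 159.69 = 13.09 mol
n(H2) = PV/RT = (1910 × 284) / (62.36 × 373.15) = 23.31 mol
For 13.09 mol Fe2O3, stoichiometry requires (3/1) × 13.09 = 39.27 mol H2; 23.31 mol is available, so H2 is limiting.
n(H2O) = (3/3) × 23.31 = 23.31 mol
V(H2O) = nRT/P = 23.31 × 62.36 × 487.15 / 206 = 3438 L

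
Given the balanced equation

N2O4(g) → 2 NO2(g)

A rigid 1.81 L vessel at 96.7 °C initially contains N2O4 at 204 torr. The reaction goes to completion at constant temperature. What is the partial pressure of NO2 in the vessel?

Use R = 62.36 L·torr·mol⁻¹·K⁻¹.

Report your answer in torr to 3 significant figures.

n(N2O4)₀ = PV/RT = (204 × 1.81) / (62.36 × 369.85) = 0.01601 mol
n(NO2) = (2/1) × 0.01601 = 0.03202 mol
P(NO2) = nRT/V = 0.03202 × 62.36 × 369.85 / 1.81 = 408.0 torr

408 torr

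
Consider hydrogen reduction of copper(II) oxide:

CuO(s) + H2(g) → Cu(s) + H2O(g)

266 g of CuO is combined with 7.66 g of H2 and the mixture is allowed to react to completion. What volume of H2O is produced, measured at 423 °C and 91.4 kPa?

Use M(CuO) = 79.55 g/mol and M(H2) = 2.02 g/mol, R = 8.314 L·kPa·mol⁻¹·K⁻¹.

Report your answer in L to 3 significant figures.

n(CuO) = 266 / 79.55 = 3.344 mol
n(H2) = 7.66 / 2.02 = 3.792 mol
For 3.344 mol CuO, stoichiometry requires (1/1) × 3.344 = 3.344 mol H2; 3.792 mol is available, so CuO is limiting.
n(H2O) = (1/1) × 3.344 = 3.344 mol
V(H2O) = nRT/P = 3.344 × 8.314 × 696.15 / 91.4 = 211.8 L

212 L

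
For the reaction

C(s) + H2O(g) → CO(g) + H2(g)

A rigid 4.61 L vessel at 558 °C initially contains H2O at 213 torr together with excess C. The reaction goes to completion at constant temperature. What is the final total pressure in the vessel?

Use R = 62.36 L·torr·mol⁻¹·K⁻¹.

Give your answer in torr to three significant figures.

426 torr

Since T and V are fixed, P_final/P_initial = n_final/n_initial = 2/1.
P_final = (2/1) × 213 = 426.0 torr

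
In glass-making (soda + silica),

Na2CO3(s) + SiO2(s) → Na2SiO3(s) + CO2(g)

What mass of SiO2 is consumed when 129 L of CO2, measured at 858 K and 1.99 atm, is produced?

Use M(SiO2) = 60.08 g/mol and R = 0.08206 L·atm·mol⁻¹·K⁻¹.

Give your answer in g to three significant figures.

219 g

n(CO2) = PV/RT = (1.99 × 129) / (0.08206 × 858) = 3.646 mol
n(SiO2) = (1/1) × 3.646 = 3.646 mol
m(SiO2) = 3.646 × 60.08 = 219.1 g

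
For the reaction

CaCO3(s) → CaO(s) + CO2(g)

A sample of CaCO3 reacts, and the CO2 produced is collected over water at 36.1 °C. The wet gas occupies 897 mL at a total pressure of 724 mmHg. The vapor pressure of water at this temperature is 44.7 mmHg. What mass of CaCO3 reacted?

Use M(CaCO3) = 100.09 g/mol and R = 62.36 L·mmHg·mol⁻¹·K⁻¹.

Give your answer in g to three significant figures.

P(CO2) = 724 − 44.7 = 679.3 mmHg
n(CO2) = PV/RT = (679.3 × 0.8970) / (62.36 × 309.25) = 0.03160 mol
n(CaCO3) = (1/1) × 0.03160 = 0.03160 mol
m(CaCO3) = 0.03160 × 100.09 = 3.163 g

3.16 g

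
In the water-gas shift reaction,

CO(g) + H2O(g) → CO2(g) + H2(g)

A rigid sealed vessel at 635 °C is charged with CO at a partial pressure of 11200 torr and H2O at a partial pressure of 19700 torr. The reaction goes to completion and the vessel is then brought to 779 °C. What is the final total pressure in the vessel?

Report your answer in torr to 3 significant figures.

Because the vessel is rigid and T is held at 635 °C, work the stoichiometry in partial pressures (P_i = n_iRT/V).
P(H2O) required for 11200 torr of CO = (1/1) × 11200 = 11200 torr; available 19700 torr, so CO is limiting.
P(H2O) remaining = 19700 − (1/1) × 11200 = 8500 torr
P(gaseous products) = (1+1)/1 × 11200 = 22400 torr
P_total at 635 °C = 8500 + 22400 = 30900 torr
Scaling to 779 °C: P = 30900 × 1052.15/908.15 = 35800 torr

35800 torr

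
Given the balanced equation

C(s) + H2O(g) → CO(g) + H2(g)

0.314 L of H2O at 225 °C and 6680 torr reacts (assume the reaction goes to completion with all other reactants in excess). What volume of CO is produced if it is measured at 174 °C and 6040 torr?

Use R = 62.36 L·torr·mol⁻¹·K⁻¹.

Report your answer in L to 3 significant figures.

n(H2O) = PV/RT = (6680 × 0.314) / (62.36 × 498.15) = 0.06752 mol
n(CO) = (1/1) × 0.06752 = 0.06752 mol
V = nRT/P = 0.06752 × 62.36 × 447.15 / 6040 = 0.3117 L

0.312 L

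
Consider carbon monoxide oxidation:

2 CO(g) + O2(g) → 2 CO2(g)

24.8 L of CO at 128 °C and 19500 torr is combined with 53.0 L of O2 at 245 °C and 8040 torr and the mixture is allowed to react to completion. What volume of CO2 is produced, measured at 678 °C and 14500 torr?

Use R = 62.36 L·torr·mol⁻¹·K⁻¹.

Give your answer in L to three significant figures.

79.1 L

n(CO) = PV/RT = (19500 × 24.8) / (62.36 × 401.15) = 19.33 mol
n(O2) = PV/RT = (8040 × 53.0) / (62.36 × 518.15) = 13.19 mol
For 19.33 mol CO, stoichiometry requires (1/2) × 19.33 = 9.665 mol O2; 13.19 mol is available, so CO is limiting.
n(CO2) = (2/2) × 19.33 = 19.33 mol
V(CO2) = nRT/P = 19.33 × 62.36 × 951.15 / 14500 = 79.07 L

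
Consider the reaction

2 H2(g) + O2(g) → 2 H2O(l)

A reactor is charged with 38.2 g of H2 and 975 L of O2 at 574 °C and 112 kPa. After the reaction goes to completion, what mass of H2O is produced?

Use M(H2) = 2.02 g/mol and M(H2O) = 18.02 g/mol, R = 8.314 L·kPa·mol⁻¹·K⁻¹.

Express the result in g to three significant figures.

n(H2) = 38.2 / 2.02 = 18.91 mol
n(O2) = PV/RT = (112 × 975) / (8.314 × 847.15) = 15.50 mol
For 18.91 mol H2, stoichiometry requires (1/2) × 18.91 = 9.455 mol O2; 15.50 mol is available, so H2 is limiting.
n(H2O) = (2/2) × 18.91 = 18.91 mol
m(H2O) = 18.91 × 18.02 = 340.8 g

341 g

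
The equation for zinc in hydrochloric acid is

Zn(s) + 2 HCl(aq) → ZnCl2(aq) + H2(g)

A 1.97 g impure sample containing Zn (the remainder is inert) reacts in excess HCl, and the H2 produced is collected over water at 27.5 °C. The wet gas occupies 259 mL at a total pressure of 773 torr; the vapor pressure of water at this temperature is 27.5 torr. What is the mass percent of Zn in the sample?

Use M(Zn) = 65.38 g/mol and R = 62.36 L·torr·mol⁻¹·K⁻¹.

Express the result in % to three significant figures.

P(H2) = 773 − 27.5 = 745.5 torr
n(H2) = PV/RT = (745.5 × 0.2590) / (62.36 × 300.65) = 0.01030 mol
n(Zn) = (1/1) × 0.01030 = 0.01030 mol
m(Zn) = 0.01030 × 65.38 = 0.6734 g
%Zn = 0.6734 / 1.97 × 100 = 34.18%

34.2 %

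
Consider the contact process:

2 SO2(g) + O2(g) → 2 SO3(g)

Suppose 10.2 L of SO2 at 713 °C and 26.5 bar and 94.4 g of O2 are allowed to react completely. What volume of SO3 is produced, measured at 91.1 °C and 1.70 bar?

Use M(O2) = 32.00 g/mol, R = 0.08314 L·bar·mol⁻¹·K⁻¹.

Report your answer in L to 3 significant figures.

58.7 L

n(SO2) = PV/RT = (26.5 × 10.2) / (0.08314 × 986.15) = 3.297 mol
n(O2) = 94.4 / 32.00 = 2.950 mol
For 3.297 mol SO2, stoichiometry requires (1/2) × 3.297 = 1.649 mol O2; 2.950 mol is available, so SO2 is limiting.
n(SO3) = (2/2) × 3.297 = 3.297 mol
V(SO3) = nRT/P = 3.297 × 0.08314 × 364.25 / 1.70 = 58.73 L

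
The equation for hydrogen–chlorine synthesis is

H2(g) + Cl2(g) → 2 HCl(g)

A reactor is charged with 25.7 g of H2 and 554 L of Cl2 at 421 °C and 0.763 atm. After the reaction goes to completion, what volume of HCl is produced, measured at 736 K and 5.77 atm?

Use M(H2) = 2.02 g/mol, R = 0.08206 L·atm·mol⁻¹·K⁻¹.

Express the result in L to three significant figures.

155 L

n(H2) = 25.7 / 2.02 = 12.72 mol
n(Cl2) = PV/RT = (0.763 × 554) / (0.08206 × 694.15) = 7.421 mol
For 12.72 mol H2, stoichiometry requires (1/1) × 12.72 = 12.72 mol Cl2; 7.421 mol is available, so Cl2 is limiting.
n(HCl) = (2/1) × 7.421 = 14.84 mol
V(HCl) = nRT/P = 14.84 × 0.08206 × 736 / 5.77 = 155.3 L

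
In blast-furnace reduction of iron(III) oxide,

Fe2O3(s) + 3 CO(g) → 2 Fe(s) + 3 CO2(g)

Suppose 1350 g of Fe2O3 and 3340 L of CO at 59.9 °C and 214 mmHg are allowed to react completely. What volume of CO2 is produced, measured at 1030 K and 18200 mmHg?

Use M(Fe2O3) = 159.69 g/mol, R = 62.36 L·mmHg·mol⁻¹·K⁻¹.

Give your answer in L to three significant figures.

89.5 L

n(Fe2O3) = 1350 / 159.69 = 8.454 mol
n(CO) = PV/RT = (214 × 3340) / (62.36 × 333.05) = 34.41 mol
For 8.454 mol Fe2O3, stoichiometry requires (3/1) × 8.454 = 25.36 mol CO; 34.41 mol is available, so Fe2O3 is limiting.
n(CO2) = (3/1) × 8.454 = 25.36 mol
V(CO2) = nRT/P = 25.36 × 62.36 × 1030 / 18200 = 89.50 L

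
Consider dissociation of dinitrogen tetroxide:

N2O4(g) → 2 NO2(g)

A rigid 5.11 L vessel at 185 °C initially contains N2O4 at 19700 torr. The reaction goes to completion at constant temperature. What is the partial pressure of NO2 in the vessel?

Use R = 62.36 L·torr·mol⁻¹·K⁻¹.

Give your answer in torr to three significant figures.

n(N2O4)₀ = PV/RT = (19700 × 5.11) / (62.36 × 458.15) = 3.523 mol
n(NO2) = (2/1) × 3.523 = 7.046 mol
P(NO2) = nRT/V = 7.046 × 62.36 × 458.15 / 5.11 = 39390 torr

39400 torr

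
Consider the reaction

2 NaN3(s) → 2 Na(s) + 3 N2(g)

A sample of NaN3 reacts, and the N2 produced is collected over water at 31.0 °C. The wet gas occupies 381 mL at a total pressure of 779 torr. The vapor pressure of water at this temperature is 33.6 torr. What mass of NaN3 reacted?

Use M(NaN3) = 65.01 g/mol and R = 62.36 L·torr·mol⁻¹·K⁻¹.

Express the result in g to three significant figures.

P(N2) = 779 − 33.6 = 745.4 torr
n(N2) = PV/RT = (745.4 × 0.3810) / (62.36 × 304.15) = 0.01497 mol
n(NaN3) = (2/3) × 0.01497 = 0.009980 mol
m(NaN3) = 0.009980 × 65.01 = 0.6488 g

0.649 g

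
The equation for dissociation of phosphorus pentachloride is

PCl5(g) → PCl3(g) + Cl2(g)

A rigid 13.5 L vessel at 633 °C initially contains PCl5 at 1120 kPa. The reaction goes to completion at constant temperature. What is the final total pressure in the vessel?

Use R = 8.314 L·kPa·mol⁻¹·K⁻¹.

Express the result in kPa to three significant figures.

Since T and V are fixed, P_final/P_initial = n_final/n_initial = 2/1.
P_final = (2/1) × 1120 = 2240 kPa

2240 kPa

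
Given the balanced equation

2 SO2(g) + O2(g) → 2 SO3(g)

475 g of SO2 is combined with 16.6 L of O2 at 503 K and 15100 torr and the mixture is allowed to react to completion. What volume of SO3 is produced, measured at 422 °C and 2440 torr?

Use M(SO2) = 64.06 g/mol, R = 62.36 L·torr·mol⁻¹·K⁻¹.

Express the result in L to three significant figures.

n(SO2) = 475 / 64.06 = 7.415 mol
n(O2) = PV/RT = (15100 × 16.6) / (62.36 × 503) = 7.991 mol
For 7.415 mol SO2, stoichiometry requires (1/2) × 7.415 = 3.708 mol O2; 7.991 mol is available, so SO2 is limiting.
n(SO3) = (2/2) × 7.415 = 7.415 mol
V(SO3) = nRT/P = 7.415 × 62.36 × 695.15 / 2440 = 131.7 L

132 L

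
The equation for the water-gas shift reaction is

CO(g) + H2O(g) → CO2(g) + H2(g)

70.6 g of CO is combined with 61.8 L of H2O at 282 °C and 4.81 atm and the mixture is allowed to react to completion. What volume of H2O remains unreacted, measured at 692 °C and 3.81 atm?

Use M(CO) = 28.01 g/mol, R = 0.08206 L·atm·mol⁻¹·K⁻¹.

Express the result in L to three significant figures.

83.2 L

n(CO) = 70.6 / 28.01 = 2.521 mol
n(H2O) = PV/RT = (4.81 × 61.8) / (0.08206 × 555.15) = 6.525 mol
For 2.521 mol CO, stoichiometry requires (1/1) × 2.521 = 2.521 mol H2O; 6.525 mol is available, so CO is limiting.
n(H2O) consumed = (1/1) × 2.521 = 2.521 mol; remaining = 6.525 − 2.521 = 4.004 mol
V(H2O) = nRT/P = 4.004 × 0.08206 × 965.15 / 3.81 = 83.23 L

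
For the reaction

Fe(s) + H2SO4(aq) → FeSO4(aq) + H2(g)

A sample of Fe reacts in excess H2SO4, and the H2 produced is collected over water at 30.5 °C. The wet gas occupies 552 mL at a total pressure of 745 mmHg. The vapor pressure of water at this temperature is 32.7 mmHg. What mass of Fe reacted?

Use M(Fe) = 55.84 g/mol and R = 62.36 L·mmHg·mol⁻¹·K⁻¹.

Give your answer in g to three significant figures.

1.16 g

P(H2) = 745 − 32.7 = 712.3 mmHg
n(H2) = PV/RT = (712.3 × 0.5520) / (62.36 × 303.65) = 0.02076 mol
n(Fe) = (1/1) × 0.02076 = 0.02076 mol
m(Fe) = 0.02076 × 55.84 = 1.159 g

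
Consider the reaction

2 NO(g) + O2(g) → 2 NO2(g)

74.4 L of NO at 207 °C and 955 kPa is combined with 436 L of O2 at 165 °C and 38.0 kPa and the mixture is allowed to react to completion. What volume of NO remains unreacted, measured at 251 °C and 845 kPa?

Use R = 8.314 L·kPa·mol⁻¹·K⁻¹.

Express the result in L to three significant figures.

44.9 L

n(NO) = PV/RT = (955 × 74.4) / (8.314 × 480.15) = 17.80 mol
n(O2) = PV/RT = (38.0 × 436) / (8.314 × 438.15) = 4.548 mol
For 17.80 mol NO, stoichiometry requires (1/2) × 17.80 = 8.900 mol O2; 4.548 mol is available, so O2 is limiting.
n(NO) consumed = (2/1) × 4.548 = 9.096 mol; remaining = 17.80 − 9.096 = 8.704 mol
V(NO) = nRT/P = 8.704 × 8.314 × 524.15 / 845 = 44.89 L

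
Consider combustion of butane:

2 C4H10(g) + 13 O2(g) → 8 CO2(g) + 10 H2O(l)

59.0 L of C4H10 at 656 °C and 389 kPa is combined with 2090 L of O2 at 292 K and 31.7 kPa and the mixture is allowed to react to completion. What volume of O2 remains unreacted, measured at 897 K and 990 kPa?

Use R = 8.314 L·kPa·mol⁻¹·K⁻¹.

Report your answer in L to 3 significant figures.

60.1 L

n(C4H10) = PV/RT = (389 × 59.0) / (8.314 × 929.15) = 2.971 mol
n(O2) = PV/RT = (31.7 × 2090) / (8.314 × 292) = 27.29 mol
For 2.971 mol C4H10, stoichiometry requires (13/2) × 2.971 = 19.31 mol O2; 27.29 mol is available, so C4H10 is limiting.
n(O2) consumed = (13/2) × 2.971 = 19.31 mol; remaining = 27.29 − 19.31 = 7.980 mol
V(O2) = nRT/P = 7.980 × 8.314 × 897 / 990 = 60.11 L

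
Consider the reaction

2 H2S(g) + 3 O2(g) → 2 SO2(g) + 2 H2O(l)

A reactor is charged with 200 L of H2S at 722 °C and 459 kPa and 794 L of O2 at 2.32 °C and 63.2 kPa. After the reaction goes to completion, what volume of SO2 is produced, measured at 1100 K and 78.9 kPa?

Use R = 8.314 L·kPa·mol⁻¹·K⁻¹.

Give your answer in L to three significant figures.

n(H2S) = PV/RT = (459 × 200) / (8.314 × 995.15) = 11.10 mol
n(O2) = PV/RT = (63.2 × 794) / (8.314 × 275.47) = 21.91 mol
For 11.10 mol H2S, stoichiometry requires (3/2) × 11.10 = 16.65 mol O2; 21.91 mol is available, so H2S is limiting.
n(SO2) = (2/2) × 11.10 = 11.10 mol
V(SO2) = nRT/P = 11.10 × 8.314 × 1100 / 78.9 = 1287 L

1290 L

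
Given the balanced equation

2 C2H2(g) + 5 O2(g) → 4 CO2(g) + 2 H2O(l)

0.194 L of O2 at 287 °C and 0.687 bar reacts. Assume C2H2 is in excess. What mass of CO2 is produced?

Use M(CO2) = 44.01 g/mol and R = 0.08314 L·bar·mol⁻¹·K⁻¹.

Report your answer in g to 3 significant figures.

0.101 g

n(O2) = PV/RT = (0.687 × 0.194) / (0.08314 × 560.15) = 0.002862 mol
n(CO2) = (4/5) × 0.002862 = 0.002290 mol
m(CO2) = 0.002290 × 44.01 = 0.1008 g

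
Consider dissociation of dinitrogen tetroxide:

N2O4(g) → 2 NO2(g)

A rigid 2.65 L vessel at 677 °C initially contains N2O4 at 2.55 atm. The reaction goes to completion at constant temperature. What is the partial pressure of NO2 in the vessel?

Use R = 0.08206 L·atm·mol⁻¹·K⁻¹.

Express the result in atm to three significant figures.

n(N2O4)₀ = PV/RT = (2.55 × 2.65) / (0.08206 × 950.15) = 0.08667 mol
n(NO2) = (2/1) × 0.08667 = 0.1733 mol
P(NO2) = nRT/V = 0.1733 × 0.08206 × 950.15 / 2.65 = 5.099 atm

5.10 atm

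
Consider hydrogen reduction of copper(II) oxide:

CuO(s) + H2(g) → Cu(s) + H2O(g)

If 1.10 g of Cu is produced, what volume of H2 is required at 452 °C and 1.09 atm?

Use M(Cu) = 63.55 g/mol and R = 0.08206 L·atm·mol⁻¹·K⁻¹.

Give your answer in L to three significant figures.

n(Cu) = 1.100 / 63.55 = 0.01731 mol
n(H2) = (1/1) × 0.01731 = 0.01731 mol
V = nRT/P = 0.01731 × 0.08206 × 725.15 / 1.09 = 0.9450 L

0.945 L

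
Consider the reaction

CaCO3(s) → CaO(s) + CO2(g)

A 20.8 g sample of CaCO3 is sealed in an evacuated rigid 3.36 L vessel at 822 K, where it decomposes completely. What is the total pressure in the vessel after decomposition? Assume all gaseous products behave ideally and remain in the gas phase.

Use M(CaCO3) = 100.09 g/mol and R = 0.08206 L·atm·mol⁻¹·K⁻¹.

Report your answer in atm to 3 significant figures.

n(CaCO3) = 20.8 / 100.09 = 0.2078 mol
n(gas produced) = (1/1) × 0.2078 = 0.2078 mol
P = nRT/V = 0.2078 × 0.08206 × 822 / 3.36 = 4.172 atm

4.17 atm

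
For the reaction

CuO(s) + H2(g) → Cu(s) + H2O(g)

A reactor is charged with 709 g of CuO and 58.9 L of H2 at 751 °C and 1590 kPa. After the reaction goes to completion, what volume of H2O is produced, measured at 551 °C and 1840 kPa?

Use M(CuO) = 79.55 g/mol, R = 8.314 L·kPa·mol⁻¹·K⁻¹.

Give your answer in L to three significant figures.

33.2 L

n(CuO) = 709 / 79.55 = 8.913 mol
n(H2) = PV/RT = (1590 × 58.9) / (8.314 × 1024.15) = 11.00 mol
For 8.913 mol CuO, stoichiometry requires (1/1) × 8.913 = 8.913 mol H2; 11.00 mol is available, so CuO is limiting.
n(H2O) = (1/1) × 8.913 = 8.913 mol
V(H2O) = nRT/P = 8.913 × 8.314 × 824.15 / 1840 = 33.19 L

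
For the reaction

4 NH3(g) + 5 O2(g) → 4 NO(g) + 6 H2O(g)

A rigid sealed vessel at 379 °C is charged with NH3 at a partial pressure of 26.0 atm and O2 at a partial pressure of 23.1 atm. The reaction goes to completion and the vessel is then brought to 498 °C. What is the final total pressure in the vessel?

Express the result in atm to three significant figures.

63.5 atm

With V and T fixed, P_i ∝ n_i, so the mole ratios apply directly to partial pressures at 379 °C.
P(O2) required for 26.0 atm of NH3 = (5/4) × 26.0 = 32.50 atm; available 23.1 atm, so O2 is limiting.
P(NH3) remaining = 26.0 − (4/5) × 23.1 = 7.520 atm
P(gaseous products) = (4+6)/5 × 23.1 = 46.20 atm
P_total at 379 °C = 7.520 + 46.20 = 53.72 atm
Scaling to 498 °C: P = 53.72 × 771.15/652.15 = 63.52 atm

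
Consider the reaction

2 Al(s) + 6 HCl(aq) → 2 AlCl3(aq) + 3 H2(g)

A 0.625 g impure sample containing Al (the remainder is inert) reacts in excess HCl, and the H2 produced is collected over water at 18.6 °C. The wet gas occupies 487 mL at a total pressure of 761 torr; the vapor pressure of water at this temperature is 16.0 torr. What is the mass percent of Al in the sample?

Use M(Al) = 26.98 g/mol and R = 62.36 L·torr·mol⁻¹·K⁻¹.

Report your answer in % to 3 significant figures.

57.4 %

P(H2) = 761 − 16.0 = 745.0 torr
n(H2) = PV/RT = (745.0 × 0.4870) / (62.36 × 291.75) = 0.01994 mol
n(Al) = (2/3) × 0.01994 = 0.01329 mol
m(Al) = 0.01329 × 26.98 = 0.3586 g
%Al = 0.3586 / 0.625 × 100 = 57.38%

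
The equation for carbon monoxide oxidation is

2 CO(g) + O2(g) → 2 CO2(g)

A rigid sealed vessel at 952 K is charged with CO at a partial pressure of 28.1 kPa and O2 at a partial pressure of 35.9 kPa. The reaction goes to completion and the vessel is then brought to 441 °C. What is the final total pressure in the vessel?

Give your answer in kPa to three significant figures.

37.5 kPa

With V and T fixed, P_i ∝ n_i, so the mole ratios apply directly to partial pressures at 952 K.
P(O2) required for 28.1 kPa of CO = (1/2) × 28.1 = 14.05 kPa; available 35.9 kPa, so CO is limiting.
P(O2) remaining = 35.9 − (1/2) × 28.1 = 21.85 kPa
P(gaseous products) = (2)/2 × 28.1 = 28.10 kPa
P_total at 952 K = 21.85 + 28.10 = 49.95 kPa
Scaling to 441 °C: P = 49.95 × 714.15/952 = 37.47 kPa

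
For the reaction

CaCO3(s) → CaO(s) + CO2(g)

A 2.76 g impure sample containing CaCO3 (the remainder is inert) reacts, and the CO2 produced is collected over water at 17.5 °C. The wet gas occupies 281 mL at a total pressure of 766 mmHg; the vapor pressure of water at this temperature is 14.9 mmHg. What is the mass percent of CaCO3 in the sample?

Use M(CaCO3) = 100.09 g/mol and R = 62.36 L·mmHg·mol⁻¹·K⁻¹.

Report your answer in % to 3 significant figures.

P(CO2) = 766 − 14.9 = 751.1 mmHg
n(CO2) = PV/RT = (751.1 × 0.2810) / (62.36 × 290.65) = 0.01164 mol
n(CaCO3) = (1/1) × 0.01164 = 0.01164 mol
m(CaCO3) = 0.01164 × 100.09 = 1.165 g
%CaCO3 = 1.165 / 2.76 × 100 = 42.21%

42.2 %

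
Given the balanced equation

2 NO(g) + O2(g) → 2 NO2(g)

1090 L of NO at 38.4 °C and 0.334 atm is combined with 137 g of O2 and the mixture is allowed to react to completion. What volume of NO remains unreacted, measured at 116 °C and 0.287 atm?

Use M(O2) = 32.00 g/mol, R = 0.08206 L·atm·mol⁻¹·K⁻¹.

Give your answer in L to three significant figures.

n(NO) = PV/RT = (0.334 × 1090) / (0.08206 × 311.55) = 14.24 mol
n(O2) = 137 / 32.00 = 4.281 mol
For 14.24 mol NO, stoichiometry requires (1/2) × 14.24 = 7.120 mol O2; 4.281 mol is available, so O2 is limiting.
n(NO) consumed = (2/1) × 4.281 = 8.562 mol; remaining = 14.24 − 8.562 = 5.678 mol
V(NO) = nRT/P = 5.678 × 0.08206 × 389.15 / 0.287 = 631.8 L

632 L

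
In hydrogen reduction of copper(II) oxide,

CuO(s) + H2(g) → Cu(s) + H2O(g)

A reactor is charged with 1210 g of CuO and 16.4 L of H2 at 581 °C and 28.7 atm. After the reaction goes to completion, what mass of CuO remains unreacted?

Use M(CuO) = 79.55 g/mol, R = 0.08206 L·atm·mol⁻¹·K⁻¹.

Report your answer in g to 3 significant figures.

676 g

n(CuO) = 1210 / 79.55 = 15.21 mol
n(H2) = PV/RT = (28.7 × 16.4) / (0.08206 × 854.15) = 6.715 mol
For 15.21 mol CuO, stoichiometry requires (1/1) × 15.21 = 15.21 mol H2; 6.715 mol is available, so H2 is limiting.
n(CuO) consumed = (1/1) × 6.715 = 6.715 mol; remaining = 15.21 − 6.715 = 8.495 mol
m(CuO) = 8.495 × 79.55 = 675.8 g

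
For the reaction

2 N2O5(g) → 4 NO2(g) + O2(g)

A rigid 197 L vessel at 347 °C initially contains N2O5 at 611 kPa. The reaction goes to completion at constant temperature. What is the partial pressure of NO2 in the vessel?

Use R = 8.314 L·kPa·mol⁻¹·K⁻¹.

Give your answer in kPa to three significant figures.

n(N2O5)₀ = PV/RT = (611 × 197) / (8.314 × 620.15) = 23.35 mol
n(NO2) = (4/2) × 23.35 = 46.70 mol
P(NO2) = nRT/V = 46.70 × 8.314 × 620.15 / 197 = 1222 kPa

1220 kPa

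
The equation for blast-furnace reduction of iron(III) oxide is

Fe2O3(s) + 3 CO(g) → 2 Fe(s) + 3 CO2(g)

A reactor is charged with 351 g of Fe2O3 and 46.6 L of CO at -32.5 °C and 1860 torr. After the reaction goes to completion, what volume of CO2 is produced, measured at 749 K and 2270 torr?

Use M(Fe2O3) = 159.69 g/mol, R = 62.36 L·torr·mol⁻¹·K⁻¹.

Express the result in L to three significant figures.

119 L

n(Fe2O3) = 351 / 159.69 = 2.198 mol
n(CO) = PV/RT = (1860 × 46.6) / (62.36 × 240.65) = 5.776 mol
For 2.198 mol Fe2O3, stoichiometry requires (3/1) × 2.198 = 6.594 mol CO; 5.776 mol is available, so CO is limiting.
n(CO2) = (3/3) × 5.776 = 5.776 mol
V(CO2) = nRT/P = 5.776 × 62.36 × 749 / 2270 = 118.8 L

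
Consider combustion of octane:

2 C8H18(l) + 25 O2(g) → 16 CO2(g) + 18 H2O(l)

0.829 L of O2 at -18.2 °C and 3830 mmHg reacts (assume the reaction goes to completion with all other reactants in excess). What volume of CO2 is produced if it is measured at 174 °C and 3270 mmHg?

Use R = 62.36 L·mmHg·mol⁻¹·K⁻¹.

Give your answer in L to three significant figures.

n(O2) = PV/RT = (3830 × 0.829) / (62.36 × 254.95) = 0.1997 mol
n(CO2) = (16/25) × 0.1997 = 0.1278 mol
V = nRT/P = 0.1278 × 62.36 × 447.15 / 3270 = 1.090 L

1.09 L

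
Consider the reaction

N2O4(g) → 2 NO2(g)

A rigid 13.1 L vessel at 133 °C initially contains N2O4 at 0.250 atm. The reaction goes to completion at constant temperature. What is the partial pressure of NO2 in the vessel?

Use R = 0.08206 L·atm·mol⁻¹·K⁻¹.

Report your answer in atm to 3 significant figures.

0.500 atm

n(N2O4)₀ = PV/RT = (0.250 × 13.1) / (0.08206 × 406.15) = 0.09826 mol
n(NO2) = (2/1) × 0.09826 = 0.1965 mol
P(NO2) = nRT/V = 0.1965 × 0.08206 × 406.15 / 13.1 = 0.4999 atm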